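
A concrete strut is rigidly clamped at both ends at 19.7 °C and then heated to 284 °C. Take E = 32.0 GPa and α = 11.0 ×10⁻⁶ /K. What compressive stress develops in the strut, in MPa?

ΔT = 264.3 K. Constrained thermal stress σ = E·α·ΔT = 32.00×10³ MPa × 11.0×10⁻⁶ × 264.3 = 93.0 MPa (compressive).

93.0 MPa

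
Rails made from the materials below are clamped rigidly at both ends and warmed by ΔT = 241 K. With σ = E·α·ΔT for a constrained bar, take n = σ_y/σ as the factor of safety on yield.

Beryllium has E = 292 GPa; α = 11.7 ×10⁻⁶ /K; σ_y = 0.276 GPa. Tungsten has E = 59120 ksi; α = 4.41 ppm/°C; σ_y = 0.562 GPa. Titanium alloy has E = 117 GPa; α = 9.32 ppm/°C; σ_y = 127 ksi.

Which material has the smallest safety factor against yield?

beryllium

In consistent units (E in GPa, α in ×10⁻⁶/K, σ_y in MPa):
  beryllium: E = 292.0, α = 11.7, σ_y = 276.0 → σ = 823 MPa, n = 0.335
  tungsten: E = 407.6, α = 4.41, σ_y = 562.0 → σ = 433 MPa, n = 1.30
  titanium alloy: E = 117.0, α = 9.32, σ_y = 875.6 → σ = 263 MPa, n = 3.33
Beryllium has the lowest safety factor, n = 0.335.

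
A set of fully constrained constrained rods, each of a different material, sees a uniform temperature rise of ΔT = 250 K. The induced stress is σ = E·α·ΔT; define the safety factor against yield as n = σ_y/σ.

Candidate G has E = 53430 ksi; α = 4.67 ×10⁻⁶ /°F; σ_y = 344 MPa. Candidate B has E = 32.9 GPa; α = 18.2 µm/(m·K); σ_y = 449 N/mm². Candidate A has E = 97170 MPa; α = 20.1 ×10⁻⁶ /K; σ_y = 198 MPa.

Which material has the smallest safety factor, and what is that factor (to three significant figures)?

In consistent units (E in GPa, α in ×10⁻⁶/K, σ_y in MPa):
  candidate G: E = 368.4, α = 8.41, σ_y = 344.0 → σ = 774 MPa, n = 0.444
  candidate B: E = 32.90, α = 18.2, σ_y = 449.0 → σ = 150 MPa, n = 3.00
  candidate A: E = 97.17, α = 20.1, σ_y = 198.0 → σ = 488 MPa, n = 0.406
The minimum is candidate A at n = 0.406.

candidate A, n = 0.406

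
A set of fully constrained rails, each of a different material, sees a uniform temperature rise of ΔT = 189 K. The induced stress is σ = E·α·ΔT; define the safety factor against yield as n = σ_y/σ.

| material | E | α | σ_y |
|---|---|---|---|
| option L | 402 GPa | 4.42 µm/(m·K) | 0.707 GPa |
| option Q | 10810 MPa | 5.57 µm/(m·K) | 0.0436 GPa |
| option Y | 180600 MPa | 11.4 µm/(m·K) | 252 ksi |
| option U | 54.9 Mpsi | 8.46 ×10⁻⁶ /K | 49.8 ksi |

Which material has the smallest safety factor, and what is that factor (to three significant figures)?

Converting E to GPa, α to ×10⁻⁶/K, σ_y to MPa, then σ and n for each:
  option L: E = 402.0, α = 4.42, σ_y = 707.0 → σ = 336 MPa, n = 2.11
  option Q: E = 10.81, α = 5.57, σ_y = 43.60 → σ = 11.4 MPa, n = 3.83
  option Y: E = 180.6, α = 11.4, σ_y = 1737 → σ = 389 MPa, n = 4.47
  option U: E = 378.5, α = 8.46, σ_y = 343.4 → σ = 605 MPa, n = 0.567
Option U has the lowest safety factor, n = 0.567.

option U, n = 0.567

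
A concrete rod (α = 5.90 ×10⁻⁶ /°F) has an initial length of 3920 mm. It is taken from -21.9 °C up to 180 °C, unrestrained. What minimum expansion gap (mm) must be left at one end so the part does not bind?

8.41 mm

Convert α: 5.90×10⁻⁶/°F × (9/5) = 10.6×10⁻⁶/K.
ΔT = 180 − (-21.9) = 201.9 K.
ΔL = α·L₀·ΔT = 10.6×10⁻⁶ × 3920 mm × 201.9 K = 8.41 mm.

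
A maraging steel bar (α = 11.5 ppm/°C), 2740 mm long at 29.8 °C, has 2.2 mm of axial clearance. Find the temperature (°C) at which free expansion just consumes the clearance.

99.6 °C

α·L₀·ΔT = 2.2 mm ⇒ ΔT = 2.2 / (11.5×10⁻⁶ × 2740.0) = 69.82 K.
T = 29.8 + 69.82 = 99.62 °C.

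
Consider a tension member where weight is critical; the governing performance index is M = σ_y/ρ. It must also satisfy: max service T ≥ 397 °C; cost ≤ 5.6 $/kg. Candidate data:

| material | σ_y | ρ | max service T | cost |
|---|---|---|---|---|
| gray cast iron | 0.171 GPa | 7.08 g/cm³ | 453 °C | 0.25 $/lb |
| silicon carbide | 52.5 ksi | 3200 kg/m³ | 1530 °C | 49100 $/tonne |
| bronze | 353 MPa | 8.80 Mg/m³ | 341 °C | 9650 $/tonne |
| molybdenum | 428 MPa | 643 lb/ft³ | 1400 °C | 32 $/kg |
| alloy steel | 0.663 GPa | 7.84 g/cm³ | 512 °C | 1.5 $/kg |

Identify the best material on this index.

alloy steel

Screen on constraints: max service T ≥ 397 °C; cost ≤ 5.6 $/kg. Survivors: gray cast iron, alloy steel.
Convert each candidate to consistent units, then evaluate M:
  gray cast iron: σ_y = 171.0 MPa, ρ = 7080 kg/m³
  alloy steel: σ_y = 663.0 MPa, ρ = 7840 kg/m³
  alloy steel: M = 84.6 kN·m/kg
  gray cast iron: M = 24.2 kN·m/kg
Alloy steel has the largest M.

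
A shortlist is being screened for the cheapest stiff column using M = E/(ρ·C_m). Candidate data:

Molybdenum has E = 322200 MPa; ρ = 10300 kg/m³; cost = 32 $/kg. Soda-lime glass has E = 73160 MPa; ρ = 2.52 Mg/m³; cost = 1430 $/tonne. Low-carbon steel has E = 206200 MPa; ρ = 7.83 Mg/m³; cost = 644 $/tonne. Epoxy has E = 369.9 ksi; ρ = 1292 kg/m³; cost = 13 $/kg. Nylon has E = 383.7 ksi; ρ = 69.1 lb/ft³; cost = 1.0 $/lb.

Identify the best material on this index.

low-carbon steel

Putting every candidate on a common basis:
  molybdenum: E = 322.2 GPa, ρ = 10300 kg/m³, cost = 32.00 $/kg
  soda-lime glass: E = 73.16 GPa, ρ = 2520 kg/m³, cost = 1.430 $/kg
  low-carbon steel: E = 206.2 GPa, ρ = 7830 kg/m³, cost = 0.6440 $/kg
  epoxy: E = 2.550 GPa, ρ = 1292 kg/m³, cost = 13.00 $/kg
  nylon: E = 2.646 GPa, ρ = 1107 kg/m³, cost = 2.205 $/kg
  low-carbon steel: M = 40.9 MN·m per $
  soda-lime glass: M = 20.3 MN·m per $
  nylon: M = 1.08 MN·m per $
  molybdenum: M = 0.978 MN·m per $
  epoxy: M = 0.152 MN·m per $
Highest index: low-carbon steel.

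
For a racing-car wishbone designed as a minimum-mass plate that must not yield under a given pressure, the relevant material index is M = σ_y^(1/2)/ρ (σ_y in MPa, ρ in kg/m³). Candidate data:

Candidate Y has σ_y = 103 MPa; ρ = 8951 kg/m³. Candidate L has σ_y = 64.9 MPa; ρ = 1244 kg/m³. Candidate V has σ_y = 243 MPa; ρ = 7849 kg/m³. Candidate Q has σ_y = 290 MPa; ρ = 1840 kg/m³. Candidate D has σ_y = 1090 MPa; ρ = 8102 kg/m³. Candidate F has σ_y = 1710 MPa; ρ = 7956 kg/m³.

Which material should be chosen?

Per-candidate index values:
  candidate Q: M = 9.26×10⁻³
  candidate L: M = 6.48×10⁻³
  candidate F: M = 5.20×10⁻³
  candidate D: M = 4.07×10⁻³
  candidate V: M = 1.99×10⁻³
  candidate Y: M = 1.13×10⁻³
Candidate Q has the largest M.

candidate Q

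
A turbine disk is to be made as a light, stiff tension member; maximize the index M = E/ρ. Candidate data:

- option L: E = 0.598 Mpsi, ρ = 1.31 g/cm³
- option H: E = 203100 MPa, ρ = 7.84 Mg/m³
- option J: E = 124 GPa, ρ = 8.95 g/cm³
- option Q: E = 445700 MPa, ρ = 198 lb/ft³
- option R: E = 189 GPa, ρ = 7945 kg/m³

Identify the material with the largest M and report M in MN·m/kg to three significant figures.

option Q, M = 141 MN·m/kg

After converting to SI:
  option L: E = 4.123 GPa, ρ = 1310 kg/m³
  option H: E = 203.1 GPa, ρ = 7840 kg/m³
  option J: E = 124.0 GPa, ρ = 8950 kg/m³
  option Q: E = 445.7 GPa, ρ = 3172 kg/m³
  option R: E = 189.0 GPa, ρ = 7945 kg/m³
  option Q: M = 141 MN·m/kg
  option H: M = 25.9 MN·m/kg
  option R: M = 23.8 MN·m/kg
  option J: M = 13.9 MN·m/kg
  option L: M = 3.15 MN·m/kg
Option Q has the largest M.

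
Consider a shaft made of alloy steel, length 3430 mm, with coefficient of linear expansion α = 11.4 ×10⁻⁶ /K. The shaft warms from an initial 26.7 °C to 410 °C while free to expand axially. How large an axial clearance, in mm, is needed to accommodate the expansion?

ΔT = 410 − 26.7 = 383.3 K.
ΔL = α·L₀·ΔT = 11.4×10⁻⁶ × 3430 mm × 383.3 K = 15.0 mm.

15.0 mm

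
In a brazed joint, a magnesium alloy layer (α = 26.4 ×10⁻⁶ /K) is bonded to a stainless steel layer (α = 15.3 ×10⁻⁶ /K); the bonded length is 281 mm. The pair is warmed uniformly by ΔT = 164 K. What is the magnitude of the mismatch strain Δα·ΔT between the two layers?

1.82×10⁻³

Δα = |26.4 − 15.3|×10⁻⁶/K = 11.1×10⁻⁶/K.
Mismatch strain = Δα·ΔT = 11.1×10⁻⁶ × 164.0 = 1.82×10⁻³.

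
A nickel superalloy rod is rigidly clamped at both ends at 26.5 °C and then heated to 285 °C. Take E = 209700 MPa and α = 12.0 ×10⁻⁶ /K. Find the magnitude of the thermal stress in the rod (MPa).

650 MPa

E = 209700 MPa = 209.7 GPa.
ΔT = 258.5 K. Constrained thermal stress σ = E·α·ΔT = 209.7×10³ MPa × 12.0×10⁻⁶ × 258.5 = 650 MPa (compressive).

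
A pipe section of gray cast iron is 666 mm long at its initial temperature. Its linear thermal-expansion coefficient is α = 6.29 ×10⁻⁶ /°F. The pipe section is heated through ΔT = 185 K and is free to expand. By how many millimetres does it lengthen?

1.39 mm

Convert α: 6.29×10⁻⁶/°F × (9/5) = 11.3×10⁻⁶/K.
ΔL = α·L₀·ΔT = 11.3×10⁻⁶ × 666 mm × 185.0 K = 1.39 mm.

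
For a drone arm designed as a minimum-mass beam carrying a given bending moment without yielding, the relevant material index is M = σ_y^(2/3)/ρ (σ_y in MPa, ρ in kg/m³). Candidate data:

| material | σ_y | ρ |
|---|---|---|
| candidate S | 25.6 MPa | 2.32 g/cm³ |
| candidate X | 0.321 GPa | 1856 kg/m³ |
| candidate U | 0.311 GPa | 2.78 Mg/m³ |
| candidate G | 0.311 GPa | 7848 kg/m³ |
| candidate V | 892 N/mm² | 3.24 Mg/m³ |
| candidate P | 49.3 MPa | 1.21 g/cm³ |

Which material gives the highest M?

candidate V

Convert each candidate to consistent units, then evaluate M:
  candidate S: σ_y = 25.60 MPa, ρ = 2320 kg/m³
  candidate X: σ_y = 321.0 MPa, ρ = 1856 kg/m³
  candidate U: σ_y = 311.0 MPa, ρ = 2780 kg/m³
  candidate G: σ_y = 311.0 MPa, ρ = 7848 kg/m³
  candidate V: σ_y = 892.0 MPa, ρ = 3240 kg/m³
  candidate P: σ_y = 49.30 MPa, ρ = 1210 kg/m³
  candidate V: M = 28.6×10⁻³
  candidate X: M = 25.3×10⁻³
  candidate U: M = 16.5×10⁻³
  candidate P: M = 11.1×10⁻³
  candidate G: M = 5.85×10⁻³
  candidate S: M = 3.74×10⁻³
Highest index: candidate V.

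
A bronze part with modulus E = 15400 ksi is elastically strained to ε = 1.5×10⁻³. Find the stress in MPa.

E = 15400 ksi = 106.2 GPa.
σ = E·ε = 106200 MPa × 1.5×10⁻³ = 159 MPa.

159 MPa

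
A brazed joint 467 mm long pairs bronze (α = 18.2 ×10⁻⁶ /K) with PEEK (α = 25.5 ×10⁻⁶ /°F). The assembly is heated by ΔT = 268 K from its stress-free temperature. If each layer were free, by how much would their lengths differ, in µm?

PEEK: α = 25.5×10⁻⁶/°F × 9/5 = 45.9×10⁻⁶/K.
Δα = |18.2 − 45.9|×10⁻⁶/K = 27.7×10⁻⁶/K.
ΔL_mismatch = Δα·L·ΔT = 27.7×10⁻⁶ × 467.0 mm × 268.0 K = 3470 µm.

3470 µm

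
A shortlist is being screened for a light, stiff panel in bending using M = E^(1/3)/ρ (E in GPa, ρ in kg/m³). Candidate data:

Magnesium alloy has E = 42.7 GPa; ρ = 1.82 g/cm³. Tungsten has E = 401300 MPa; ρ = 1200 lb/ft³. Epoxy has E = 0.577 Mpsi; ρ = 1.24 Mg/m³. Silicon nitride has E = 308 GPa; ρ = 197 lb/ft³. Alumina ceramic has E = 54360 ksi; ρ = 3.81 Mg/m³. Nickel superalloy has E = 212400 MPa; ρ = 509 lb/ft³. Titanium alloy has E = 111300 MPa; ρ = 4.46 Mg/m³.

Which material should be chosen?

silicon nitride

Normalizing units and computing the index:
  magnesium alloy: E = 42.70 GPa, ρ = 1820 kg/m³
  tungsten: E = 401.3 GPa, ρ = 19220 kg/m³
  epoxy: E = 3.978 GPa, ρ = 1240 kg/m³
  silicon nitride: E = 308.0 GPa, ρ = 3156 kg/m³
  alumina ceramic: E = 374.8 GPa, ρ = 3810 kg/m³
  nickel superalloy: E = 212.4 GPa, ρ = 8153 kg/m³
  titanium alloy: E = 111.3 GPa, ρ = 4460 kg/m³
  silicon nitride: M = 2.14×10⁻³
  magnesium alloy: M = 1.92×10⁻³
  alumina ceramic: M = 1.89×10⁻³
  epoxy: M = 1.28×10⁻³
  titanium alloy: M = 1.08×10⁻³
  nickel superalloy: M = 0.732×10⁻³
  tungsten: M = 0.384×10⁻³
Silicon nitride has the largest M.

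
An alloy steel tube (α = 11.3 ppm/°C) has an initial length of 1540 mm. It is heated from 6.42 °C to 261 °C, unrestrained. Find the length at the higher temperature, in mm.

ΔT = 261 − 6.42 = 254.6 K.
ΔL = α·L₀·ΔT = 11.3×10⁻⁶ × 1540 mm × 254.6 K = 4.43 mm.
L = L₀ + ΔL = 1540 + 4.43 = 1544.4 mm.

1544.4 mm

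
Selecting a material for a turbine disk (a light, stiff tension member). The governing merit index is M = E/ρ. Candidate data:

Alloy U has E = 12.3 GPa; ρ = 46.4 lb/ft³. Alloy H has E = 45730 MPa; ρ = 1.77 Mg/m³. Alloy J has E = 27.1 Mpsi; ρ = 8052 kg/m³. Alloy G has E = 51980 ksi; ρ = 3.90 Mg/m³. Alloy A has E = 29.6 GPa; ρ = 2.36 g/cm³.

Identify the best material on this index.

alloy G

Convert each candidate to consistent units, then evaluate M:
  alloy U: E = 12.30 GPa, ρ = 743.3 kg/m³
  alloy H: E = 45.73 GPa, ρ = 1770 kg/m³
  alloy J: E = 186.8 GPa, ρ = 8052 kg/m³
  alloy G: E = 358.4 GPa, ρ = 3900 kg/m³
  alloy A: E = 29.60 GPa, ρ = 2360 kg/m³
  alloy G: M = 91.9 MN·m/kg
  alloy H: M = 25.8 MN·m/kg
  alloy J: M = 23.2 MN·m/kg
  alloy U: M = 16.5 MN·m/kg
  alloy A: M = 12.5 MN·m/kg
The maximum is for alloy G.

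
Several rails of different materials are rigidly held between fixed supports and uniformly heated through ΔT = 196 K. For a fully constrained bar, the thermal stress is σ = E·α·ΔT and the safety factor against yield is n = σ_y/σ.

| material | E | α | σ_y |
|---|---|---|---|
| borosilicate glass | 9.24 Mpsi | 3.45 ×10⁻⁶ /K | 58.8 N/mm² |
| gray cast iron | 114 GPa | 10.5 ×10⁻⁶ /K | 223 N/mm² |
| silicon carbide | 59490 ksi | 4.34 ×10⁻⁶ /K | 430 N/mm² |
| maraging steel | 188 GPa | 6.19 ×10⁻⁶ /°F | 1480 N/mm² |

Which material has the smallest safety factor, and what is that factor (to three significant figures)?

Converting E to GPa, α to ×10⁻⁶/K, σ_y to MPa, then σ and n for each:
  borosilicate glass: E = 63.71, α = 3.45, σ_y = 58.80 → σ = 43.1 MPa, n = 1.36
  gray cast iron: E = 114.0, α = 10.5, σ_y = 223.0 → σ = 235 MPa, n = 0.951
  silicon carbide: E = 410.2, α = 4.34, σ_y = 430.0 → σ = 349 MPa, n = 1.23
  maraging steel: E = 188.0, α = 11.1, σ_y = 1480 → σ = 411 MPa, n = 3.60
Smallest n: gray cast iron with n = 0.951.

gray cast iron, n = 0.951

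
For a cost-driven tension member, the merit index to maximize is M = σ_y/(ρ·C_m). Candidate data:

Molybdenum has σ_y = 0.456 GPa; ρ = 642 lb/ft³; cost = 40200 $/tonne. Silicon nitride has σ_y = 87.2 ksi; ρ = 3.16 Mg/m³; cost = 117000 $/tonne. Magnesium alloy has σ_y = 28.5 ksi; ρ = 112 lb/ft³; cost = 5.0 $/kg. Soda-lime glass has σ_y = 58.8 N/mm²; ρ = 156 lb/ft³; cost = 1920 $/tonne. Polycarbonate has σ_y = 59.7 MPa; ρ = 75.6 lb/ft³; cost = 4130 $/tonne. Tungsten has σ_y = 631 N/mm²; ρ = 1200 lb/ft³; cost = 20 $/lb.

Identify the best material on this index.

Putting every candidate on a common basis:
  molybdenum: σ_y = 456.0 MPa, ρ = 10280 kg/m³, cost = 40.20 $/kg
  silicon nitride: σ_y = 601.2 MPa, ρ = 3160 kg/m³, cost = 117.0 $/kg
  magnesium alloy: σ_y = 196.5 MPa, ρ = 1794 kg/m³, cost = 5.000 $/kg
  soda-lime glass: σ_y = 58.80 MPa, ρ = 2499 kg/m³, cost = 1.920 $/kg
  polycarbonate: σ_y = 59.70 MPa, ρ = 1211 kg/m³, cost = 4.130 $/kg
  tungsten: σ_y = 631.0 MPa, ρ = 19220 kg/m³, cost = 44.09 $/kg
  magnesium alloy: M = 21.9 kN·m per $
  soda-lime glass: M = 12.3 kN·m per $
  polycarbonate: M = 11.9 kN·m per $
  silicon nitride: M = 1.63 kN·m per $
  molybdenum: M = 1.10 kN·m per $
  tungsten: M = 0.745 kN·m per $
Magnesium alloy has the largest M.

magnesium alloy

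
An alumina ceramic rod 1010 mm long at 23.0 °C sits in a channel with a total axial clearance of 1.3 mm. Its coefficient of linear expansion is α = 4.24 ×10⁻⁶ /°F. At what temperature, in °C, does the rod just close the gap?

α = 4.24×10⁻⁶/°F × 9/5 = 7.63×10⁻⁶/K.
α·L₀·ΔT = 1.3 mm ⇒ ΔT = 1.3 / (7.63×10⁻⁶ × 1010.0) = 168.6 K.
T = 23.0 + 168.6 = 191.6 °C.

192 °C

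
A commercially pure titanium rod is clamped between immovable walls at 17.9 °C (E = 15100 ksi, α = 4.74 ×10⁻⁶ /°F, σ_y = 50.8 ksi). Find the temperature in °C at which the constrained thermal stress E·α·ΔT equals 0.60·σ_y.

E = 15100 ksi = 104.1 GPa.
α = 4.74×10⁻⁶/°F × 9/5 = 8.53×10⁻⁶/K.
σ_y = 50.8 ksi = 350.3 MPa.
E·α·ΔT = 210.2 MPa ⇒ ΔT = 210.2 / (104.1×10³ × 8.53×10⁻⁶) = 236.6 K.
T = 17.9 + 236.6 = 254.5 °C.

254 °C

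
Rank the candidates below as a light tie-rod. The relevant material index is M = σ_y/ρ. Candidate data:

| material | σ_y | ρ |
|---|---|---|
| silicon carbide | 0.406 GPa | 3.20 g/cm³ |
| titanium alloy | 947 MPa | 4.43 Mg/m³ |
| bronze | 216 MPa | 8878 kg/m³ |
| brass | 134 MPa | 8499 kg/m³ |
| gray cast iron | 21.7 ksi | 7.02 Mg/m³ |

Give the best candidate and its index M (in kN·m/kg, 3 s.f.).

Normalizing units and computing the index:
  silicon carbide: σ_y = 406.0 MPa, ρ = 3200 kg/m³
  titanium alloy: σ_y = 947.0 MPa, ρ = 4430 kg/m³
  bronze: σ_y = 216.0 MPa, ρ = 8878 kg/m³
  brass: σ_y = 134.0 MPa, ρ = 8499 kg/m³
  gray cast iron: σ_y = 149.6 MPa, ρ = 7020 kg/m³
  titanium alloy: M = 214 kN·m/kg
  silicon carbide: M = 127 kN·m/kg
  bronze: M = 24.3 kN·m/kg
  gray cast iron: M = 21.3 kN·m/kg
  brass: M = 15.8 kN·m/kg
Titanium alloy ranks first.

titanium alloy, M = 214 kN·m/kg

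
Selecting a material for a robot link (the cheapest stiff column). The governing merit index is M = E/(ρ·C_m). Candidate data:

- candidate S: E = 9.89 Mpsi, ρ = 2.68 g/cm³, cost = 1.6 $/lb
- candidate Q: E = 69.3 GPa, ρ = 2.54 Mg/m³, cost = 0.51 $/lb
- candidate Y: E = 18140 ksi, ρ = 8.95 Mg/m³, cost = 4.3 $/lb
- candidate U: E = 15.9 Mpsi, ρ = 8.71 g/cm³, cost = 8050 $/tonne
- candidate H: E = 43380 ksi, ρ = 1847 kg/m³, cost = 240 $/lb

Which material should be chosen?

candidate Q

Normalizing units and computing the index:
  candidate S: E = 68.19 GPa, ρ = 2680 kg/m³, cost = 3.527 $/kg
  candidate Q: E = 69.30 GPa, ρ = 2540 kg/m³, cost = 1.124 $/kg
  candidate Y: E = 125.1 GPa, ρ = 8950 kg/m³, cost = 9.480 $/kg
  candidate U: E = 109.6 GPa, ρ = 8710 kg/m³, cost = 8.050 $/kg
  candidate H: E = 299.1 GPa, ρ = 1847 kg/m³, cost = 529.1 $/kg
  candidate Q: M = 24.3 MN·m per $
  candidate S: M = 7.21 MN·m per $
  candidate U: M = 1.56 MN·m per $
  candidate Y: M = 1.47 MN·m per $
  candidate H: M = 0.306 MN·m per $
Candidate Q has the largest M.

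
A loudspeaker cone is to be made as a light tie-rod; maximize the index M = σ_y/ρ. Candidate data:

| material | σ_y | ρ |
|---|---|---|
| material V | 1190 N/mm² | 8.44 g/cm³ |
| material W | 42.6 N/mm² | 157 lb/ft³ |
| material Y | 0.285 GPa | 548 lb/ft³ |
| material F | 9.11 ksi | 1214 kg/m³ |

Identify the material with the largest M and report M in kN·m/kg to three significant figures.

In SI units:
  material V: σ_y = 1190 MPa, ρ = 8440 kg/m³
  material W: σ_y = 42.60 MPa, ρ = 2515 kg/m³
  material Y: σ_y = 285.0 MPa, ρ = 8778 kg/m³
  material F: σ_y = 62.81 MPa, ρ = 1214 kg/m³
  material V: M = 141 kN·m/kg
  material F: M = 51.7 kN·m/kg
  material Y: M = 32.5 kN·m/kg
  material W: M = 16.9 kN·m/kg
Material V has the largest M.

material V, M = 141 kN·m/kg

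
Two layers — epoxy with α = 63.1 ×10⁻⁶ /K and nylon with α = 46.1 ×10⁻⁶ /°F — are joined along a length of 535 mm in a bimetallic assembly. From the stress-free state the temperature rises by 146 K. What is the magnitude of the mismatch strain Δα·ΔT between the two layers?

2.90×10⁻³

nylon: α = 46.1×10⁻⁶/°F × 9/5 = 83.0×10⁻⁶/K.
Δα = |63.1 − 83.0|×10⁻⁶/K = 19.9×10⁻⁶/K.
Mismatch strain = Δα·ΔT = 19.9×10⁻⁶ × 146.0 = 2.90×10⁻³.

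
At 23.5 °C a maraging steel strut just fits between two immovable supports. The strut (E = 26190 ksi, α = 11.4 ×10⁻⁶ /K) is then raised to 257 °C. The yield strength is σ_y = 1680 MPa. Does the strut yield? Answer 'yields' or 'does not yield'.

E = 26190 ksi = 180.6 GPa.
ΔT = 233.5 K. Constrained thermal stress σ = E·α·ΔT = 180.6×10³ MPa × 11.4×10⁻⁶ × 233.5 = 481 MPa (compressive).
Compare to σ_y = 1680 MPa: σ < σ_y, so it does not yield.

does not yield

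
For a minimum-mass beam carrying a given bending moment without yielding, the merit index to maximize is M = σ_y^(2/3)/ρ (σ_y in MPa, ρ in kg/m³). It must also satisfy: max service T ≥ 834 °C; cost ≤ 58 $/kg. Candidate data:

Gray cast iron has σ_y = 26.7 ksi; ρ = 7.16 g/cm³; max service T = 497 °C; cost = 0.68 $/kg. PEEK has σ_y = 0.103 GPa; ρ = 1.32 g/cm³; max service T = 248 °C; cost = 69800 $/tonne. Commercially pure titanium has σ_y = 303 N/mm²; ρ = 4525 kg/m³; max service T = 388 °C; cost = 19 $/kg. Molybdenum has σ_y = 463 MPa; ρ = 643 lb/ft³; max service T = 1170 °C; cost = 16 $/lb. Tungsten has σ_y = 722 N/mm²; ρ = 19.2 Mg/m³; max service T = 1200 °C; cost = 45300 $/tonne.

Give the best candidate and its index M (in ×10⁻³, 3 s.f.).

molybdenum, M = 5.81×10⁻³

Screen on constraints: max service T ≥ 834 °C; cost ≤ 58 $/kg. Survivors: molybdenum, tungsten.
Convert each candidate to consistent units, then evaluate M:
  molybdenum: σ_y = 463.0 MPa, ρ = 10300 kg/m³
  tungsten: σ_y = 722.0 MPa, ρ = 19200 kg/m³
  molybdenum: M = 5.81×10⁻³
  tungsten: M = 4.19×10⁻³
The maximum is for molybdenum.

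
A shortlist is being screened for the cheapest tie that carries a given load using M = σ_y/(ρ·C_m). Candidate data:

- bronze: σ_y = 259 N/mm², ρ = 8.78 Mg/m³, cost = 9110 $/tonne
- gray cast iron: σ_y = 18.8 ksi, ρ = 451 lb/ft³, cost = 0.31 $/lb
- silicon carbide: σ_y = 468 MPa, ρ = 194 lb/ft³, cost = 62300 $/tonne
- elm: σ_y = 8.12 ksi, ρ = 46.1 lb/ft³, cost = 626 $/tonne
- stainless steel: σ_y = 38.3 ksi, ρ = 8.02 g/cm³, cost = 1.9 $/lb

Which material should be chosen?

After converting to SI:
  bronze: σ_y = 259.0 MPa, ρ = 8780 kg/m³, cost = 9.110 $/kg
  gray cast iron: σ_y = 129.6 MPa, ρ = 7224 kg/m³, cost = 0.6834 $/kg
  silicon carbide: σ_y = 468.0 MPa, ρ = 3108 kg/m³, cost = 62.30 $/kg
  elm: σ_y = 55.99 MPa, ρ = 738.5 kg/m³, cost = 0.6260 $/kg
  stainless steel: σ_y = 264.1 MPa, ρ = 8020 kg/m³, cost = 4.189 $/kg
  elm: M = 121 kN·m per $
  gray cast iron: M = 26.3 kN·m per $
  stainless steel: M = 7.86 kN·m per $
  bronze: M = 3.24 kN·m per $
  silicon carbide: M = 2.42 kN·m per $
The maximum is for elm.

elm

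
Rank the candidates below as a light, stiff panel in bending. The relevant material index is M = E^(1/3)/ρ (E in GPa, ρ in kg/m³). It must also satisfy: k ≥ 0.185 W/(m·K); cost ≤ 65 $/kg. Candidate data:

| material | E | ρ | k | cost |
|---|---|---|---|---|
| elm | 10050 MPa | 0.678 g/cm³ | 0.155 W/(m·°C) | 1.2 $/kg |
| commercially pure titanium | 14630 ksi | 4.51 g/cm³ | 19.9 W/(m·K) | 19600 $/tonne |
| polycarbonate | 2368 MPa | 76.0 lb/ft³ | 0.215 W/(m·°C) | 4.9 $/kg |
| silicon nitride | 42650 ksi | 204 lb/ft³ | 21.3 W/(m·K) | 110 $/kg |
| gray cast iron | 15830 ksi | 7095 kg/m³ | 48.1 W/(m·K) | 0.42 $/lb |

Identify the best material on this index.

Screen on constraints: k ≥ 0.185 W/(m·K); cost ≤ 65 $/kg. Survivors: commercially pure titanium, polycarbonate, gray cast iron.
Normalizing units and computing the index:
  commercially pure titanium: E = 100.9 GPa, ρ = 4510 kg/m³
  polycarbonate: E = 2.368 GPa, ρ = 1217 kg/m³
  gray cast iron: E = 109.1 GPa, ρ = 7095 kg/m³
  polycarbonate: M = 1.09×10⁻³
  commercially pure titanium: M = 1.03×10⁻³
  gray cast iron: M = 0.674×10⁻³
Polycarbonate has the largest M.

polycarbonate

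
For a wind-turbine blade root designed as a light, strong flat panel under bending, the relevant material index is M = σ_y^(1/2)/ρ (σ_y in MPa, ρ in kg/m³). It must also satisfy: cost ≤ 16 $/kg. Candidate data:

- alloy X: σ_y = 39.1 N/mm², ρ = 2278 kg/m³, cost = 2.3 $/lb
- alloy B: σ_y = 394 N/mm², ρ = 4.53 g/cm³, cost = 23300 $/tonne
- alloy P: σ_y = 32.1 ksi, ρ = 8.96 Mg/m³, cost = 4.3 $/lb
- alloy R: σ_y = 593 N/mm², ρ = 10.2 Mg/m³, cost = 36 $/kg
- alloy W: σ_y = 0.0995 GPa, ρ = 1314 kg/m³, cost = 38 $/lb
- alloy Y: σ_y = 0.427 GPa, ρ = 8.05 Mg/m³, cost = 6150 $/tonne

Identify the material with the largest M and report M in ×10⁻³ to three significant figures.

Screen on constraints: cost ≤ 16 $/kg. Survivors: alloy X, alloy P, alloy Y.
After converting to SI:
  alloy X: σ_y = 39.10 MPa, ρ = 2278 kg/m³
  alloy P: σ_y = 221.3 MPa, ρ = 8960 kg/m³
  alloy Y: σ_y = 427.0 MPa, ρ = 8050 kg/m³
  alloy X: M = 2.74×10⁻³
  alloy Y: M = 2.57×10⁻³
  alloy P: M = 1.66×10⁻³
Alloy X has the largest M.

alloy X, M = 2.74×10⁻³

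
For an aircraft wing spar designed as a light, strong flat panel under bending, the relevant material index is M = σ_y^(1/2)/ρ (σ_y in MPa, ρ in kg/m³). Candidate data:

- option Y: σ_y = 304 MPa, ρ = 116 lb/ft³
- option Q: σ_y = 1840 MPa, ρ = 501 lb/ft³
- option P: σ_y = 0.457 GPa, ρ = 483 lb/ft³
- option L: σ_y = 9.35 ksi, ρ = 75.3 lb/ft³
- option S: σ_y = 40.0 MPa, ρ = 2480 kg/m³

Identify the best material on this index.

option Y

Convert each candidate to consistent units, then evaluate M:
  option Y: σ_y = 304.0 MPa, ρ = 1858 kg/m³
  option Q: σ_y = 1840 MPa, ρ = 8025 kg/m³
  option P: σ_y = 457.0 MPa, ρ = 7737 kg/m³
  option L: σ_y = 64.47 MPa, ρ = 1206 kg/m³
  option S: σ_y = 40.00 MPa, ρ = 2480 kg/m³
  option Y: M = 9.38×10⁻³
  option L: M = 6.66×10⁻³
  option Q: M = 5.35×10⁻³
  option P: M = 2.76×10⁻³
  option S: M = 2.55×10⁻³
Highest index: option Y.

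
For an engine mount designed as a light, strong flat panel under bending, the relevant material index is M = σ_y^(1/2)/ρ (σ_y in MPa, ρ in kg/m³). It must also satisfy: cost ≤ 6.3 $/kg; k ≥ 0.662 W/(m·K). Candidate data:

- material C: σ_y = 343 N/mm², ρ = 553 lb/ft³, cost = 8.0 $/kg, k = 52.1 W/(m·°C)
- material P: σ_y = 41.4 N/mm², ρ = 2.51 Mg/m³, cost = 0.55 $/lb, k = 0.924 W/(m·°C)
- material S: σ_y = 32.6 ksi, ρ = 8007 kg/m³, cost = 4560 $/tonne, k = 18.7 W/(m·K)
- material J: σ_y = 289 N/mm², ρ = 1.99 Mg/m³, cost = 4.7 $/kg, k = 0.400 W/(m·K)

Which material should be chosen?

material P

Screen on constraints: cost ≤ 6.3 $/kg; k ≥ 0.662 W/(m·K). Survivors: material P, material S.
After converting to SI:
  material P: σ_y = 41.40 MPa, ρ = 2510 kg/m³
  material S: σ_y = 224.8 MPa, ρ = 8007 kg/m³
  material P: M = 2.56×10⁻³
  material S: M = 1.87×10⁻³
Material P has the largest M.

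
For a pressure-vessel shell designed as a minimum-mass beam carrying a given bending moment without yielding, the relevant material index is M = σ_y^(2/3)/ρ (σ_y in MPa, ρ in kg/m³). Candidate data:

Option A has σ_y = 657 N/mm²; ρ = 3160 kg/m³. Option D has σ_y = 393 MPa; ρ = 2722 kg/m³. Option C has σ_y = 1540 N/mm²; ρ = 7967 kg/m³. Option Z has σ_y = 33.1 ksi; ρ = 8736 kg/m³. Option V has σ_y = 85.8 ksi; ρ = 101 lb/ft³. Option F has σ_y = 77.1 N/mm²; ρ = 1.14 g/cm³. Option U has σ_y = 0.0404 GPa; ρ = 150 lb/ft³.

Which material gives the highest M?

Putting every candidate on a common basis:
  option A: σ_y = 657.0 MPa, ρ = 3160 kg/m³
  option D: σ_y = 393.0 MPa, ρ = 2722 kg/m³
  option C: σ_y = 1540 MPa, ρ = 7967 kg/m³
  option Z: σ_y = 228.2 MPa, ρ = 8736 kg/m³
  option V: σ_y = 591.6 MPa, ρ = 1618 kg/m³
  option F: σ_y = 77.10 MPa, ρ = 1140 kg/m³
  option U: σ_y = 40.40 MPa, ρ = 2403 kg/m³
  option V: M = 43.6×10⁻³
  option A: M = 23.9×10⁻³
  option D: M = 19.7×10⁻³
  option C: M = 16.7×10⁻³
  option F: M = 15.9×10⁻³
  option U: M = 4.90×10⁻³
  option Z: M = 4.27×10⁻³
Option V ranks first.

option V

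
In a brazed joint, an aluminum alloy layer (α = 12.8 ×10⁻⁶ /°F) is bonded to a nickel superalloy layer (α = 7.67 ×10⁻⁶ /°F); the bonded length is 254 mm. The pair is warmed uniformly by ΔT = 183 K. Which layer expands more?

aluminum alloy

aluminum alloy: α = 12.8×10⁻⁶/°F × 9/5 = 23.0×10⁻⁶/K.
nickel superalloy: α = 7.67×10⁻⁶/°F × 9/5 = 13.8×10⁻⁶/K.
α(aluminum alloy) = 23.0×10⁻⁶/K vs α(nickel superalloy) = 13.8×10⁻⁶/K.
Higher α expands more for the same ΔT: aluminum alloy.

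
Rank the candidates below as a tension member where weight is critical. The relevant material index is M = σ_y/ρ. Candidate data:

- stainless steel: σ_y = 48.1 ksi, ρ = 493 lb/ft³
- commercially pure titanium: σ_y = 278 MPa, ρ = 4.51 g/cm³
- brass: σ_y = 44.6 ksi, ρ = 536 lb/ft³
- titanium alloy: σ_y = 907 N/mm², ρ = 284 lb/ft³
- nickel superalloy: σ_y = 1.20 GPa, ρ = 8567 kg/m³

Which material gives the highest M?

In SI units:
  stainless steel: σ_y = 331.6 MPa, ρ = 7897 kg/m³
  commercially pure titanium: σ_y = 278.0 MPa, ρ = 4510 kg/m³
  brass: σ_y = 307.5 MPa, ρ = 8586 kg/m³
  titanium alloy: σ_y = 907.0 MPa, ρ = 4549 kg/m³
  nickel superalloy: σ_y = 1200 MPa, ρ = 8567 kg/m³
  titanium alloy: M = 199 kN·m/kg
  nickel superalloy: M = 140 kN·m/kg
  commercially pure titanium: M = 61.6 kN·m/kg
  stainless steel: M = 42.0 kN·m/kg
  brass: M = 35.8 kN·m/kg
The maximum is for titanium alloy.

titanium alloy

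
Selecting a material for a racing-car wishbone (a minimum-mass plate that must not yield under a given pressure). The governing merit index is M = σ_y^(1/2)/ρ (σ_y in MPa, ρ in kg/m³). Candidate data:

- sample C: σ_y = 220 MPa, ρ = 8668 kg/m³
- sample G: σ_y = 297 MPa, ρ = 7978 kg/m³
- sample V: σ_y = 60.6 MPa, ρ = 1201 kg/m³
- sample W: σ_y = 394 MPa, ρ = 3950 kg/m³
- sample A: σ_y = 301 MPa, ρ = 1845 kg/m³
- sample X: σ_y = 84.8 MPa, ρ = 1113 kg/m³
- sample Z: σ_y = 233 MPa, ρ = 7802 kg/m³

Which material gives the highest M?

sample A

Evaluate M for each candidate:
  sample A: M = 9.40×10⁻³
  sample X: M = 8.27×10⁻³
  sample V: M = 6.48×10⁻³
  sample W: M = 5.03×10⁻³
  sample G: M = 2.16×10⁻³
  sample Z: M = 1.96×10⁻³
  sample C: M = 1.71×10⁻³
The maximum is for sample A.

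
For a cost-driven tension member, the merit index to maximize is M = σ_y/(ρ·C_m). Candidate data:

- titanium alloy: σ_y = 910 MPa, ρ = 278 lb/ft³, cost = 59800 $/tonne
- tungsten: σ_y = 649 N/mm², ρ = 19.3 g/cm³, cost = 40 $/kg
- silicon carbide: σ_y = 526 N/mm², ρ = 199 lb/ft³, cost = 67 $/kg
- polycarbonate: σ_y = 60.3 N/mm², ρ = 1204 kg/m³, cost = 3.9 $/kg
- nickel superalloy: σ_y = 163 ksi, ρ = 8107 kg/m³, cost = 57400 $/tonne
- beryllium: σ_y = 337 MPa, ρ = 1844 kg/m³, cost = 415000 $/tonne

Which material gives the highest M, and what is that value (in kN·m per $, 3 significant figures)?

polycarbonate, M = 12.8 kN·m per $

After converting to SI:
  titanium alloy: σ_y = 910.0 MPa, ρ = 4453 kg/m³, cost = 59.80 $/kg
  tungsten: σ_y = 649.0 MPa, ρ = 19300 kg/m³, cost = 40.00 $/kg
  silicon carbide: σ_y = 526.0 MPa, ρ = 3188 kg/m³, cost = 67.00 $/kg
  polycarbonate: σ_y = 60.30 MPa, ρ = 1204 kg/m³, cost = 3.900 $/kg
  nickel superalloy: σ_y = 1124 MPa, ρ = 8107 kg/m³, cost = 57.40 $/kg
  beryllium: σ_y = 337.0 MPa, ρ = 1844 kg/m³, cost = 415.0 $/kg
  polycarbonate: M = 12.8 kN·m per $
  titanium alloy: M = 3.42 kN·m per $
  silicon carbide: M = 2.46 kN·m per $
  nickel superalloy: M = 2.42 kN·m per $
  tungsten: M = 0.841 kN·m per $
  beryllium: M = 0.440 kN·m per $
The maximum is for polycarbonate.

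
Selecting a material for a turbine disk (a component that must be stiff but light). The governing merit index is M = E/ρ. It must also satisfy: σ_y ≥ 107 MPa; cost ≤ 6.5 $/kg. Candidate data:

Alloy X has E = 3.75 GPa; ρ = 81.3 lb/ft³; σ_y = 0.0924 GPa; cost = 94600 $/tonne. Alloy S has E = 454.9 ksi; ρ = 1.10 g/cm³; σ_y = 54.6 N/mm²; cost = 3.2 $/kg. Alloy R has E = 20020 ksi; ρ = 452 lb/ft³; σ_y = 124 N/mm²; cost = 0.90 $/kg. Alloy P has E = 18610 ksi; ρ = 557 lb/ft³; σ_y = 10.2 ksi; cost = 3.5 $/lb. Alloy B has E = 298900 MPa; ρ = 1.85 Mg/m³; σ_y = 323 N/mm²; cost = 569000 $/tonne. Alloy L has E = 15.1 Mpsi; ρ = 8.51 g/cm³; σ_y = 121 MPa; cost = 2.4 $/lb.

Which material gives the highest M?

alloy R

Screen on constraints: σ_y ≥ 107 MPa; cost ≤ 6.5 $/kg. Survivors: alloy R, alloy L.
Convert each candidate to consistent units, then evaluate M:
  alloy R: E = 138.0 GPa, ρ = 7240 kg/m³
  alloy L: E = 104.1 GPa, ρ = 8510 kg/m³
  alloy R: M = 19.1 MN·m/kg
  alloy L: M = 12.2 MN·m/kg
Alloy R has the largest M.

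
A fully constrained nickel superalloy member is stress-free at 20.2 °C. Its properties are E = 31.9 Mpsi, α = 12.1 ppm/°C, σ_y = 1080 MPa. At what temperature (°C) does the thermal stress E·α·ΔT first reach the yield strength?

426 °C

E = 31.9 Mpsi = 219.9 GPa.
E·α·ΔT = 1080 MPa ⇒ ΔT = 1080 / (219.9×10³ × 12.1×10⁻⁶) = 405.8 K.
T = 20.2 + 405.8 = 426.0 °C.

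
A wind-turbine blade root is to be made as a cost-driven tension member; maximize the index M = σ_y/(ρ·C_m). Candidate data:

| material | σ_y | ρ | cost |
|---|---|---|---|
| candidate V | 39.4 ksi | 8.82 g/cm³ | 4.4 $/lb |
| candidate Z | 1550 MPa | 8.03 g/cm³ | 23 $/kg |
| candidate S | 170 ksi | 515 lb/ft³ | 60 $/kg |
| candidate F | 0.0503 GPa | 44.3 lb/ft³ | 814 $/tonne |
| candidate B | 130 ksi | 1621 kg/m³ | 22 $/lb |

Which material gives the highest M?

candidate F

After converting to SI:
  candidate V: σ_y = 271.7 MPa, ρ = 8820 kg/m³, cost = 9.700 $/kg
  candidate Z: σ_y = 1550 MPa, ρ = 8030 kg/m³, cost = 23.00 $/kg
  candidate S: σ_y = 1172 MPa, ρ = 8250 kg/m³, cost = 60.00 $/kg
  candidate F: σ_y = 50.30 MPa, ρ = 709.6 kg/m³, cost = 0.8140 $/kg
  candidate B: σ_y = 896.3 MPa, ρ = 1621 kg/m³, cost = 48.50 $/kg
  candidate F: M = 87.1 kN·m per $
  candidate B: M = 11.4 kN·m per $
  candidate Z: M = 8.39 kN·m per $
  candidate V: M = 3.18 kN·m per $
  candidate S: M = 2.37 kN·m per $
The maximum is for candidate F.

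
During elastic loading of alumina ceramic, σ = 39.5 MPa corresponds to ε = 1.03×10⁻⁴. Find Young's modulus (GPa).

E = σ/ε = 39.5 MPa / 1.03×10⁻⁴ = 383500 MPa = 383 GPa.

383 GPa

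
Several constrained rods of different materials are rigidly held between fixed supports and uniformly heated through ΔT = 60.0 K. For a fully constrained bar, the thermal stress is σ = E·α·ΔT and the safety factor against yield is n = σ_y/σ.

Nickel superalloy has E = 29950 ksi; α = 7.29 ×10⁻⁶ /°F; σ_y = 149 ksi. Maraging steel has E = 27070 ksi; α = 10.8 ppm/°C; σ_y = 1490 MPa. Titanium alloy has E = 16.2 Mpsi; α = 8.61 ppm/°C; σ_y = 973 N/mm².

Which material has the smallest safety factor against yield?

nickel superalloy

In consistent units (E in GPa, α in ×10⁻⁶/K, σ_y in MPa):
  nickel superalloy: E = 206.5, α = 13.1, σ_y = 1027 → σ = 163 MPa, n = 6.32
  maraging steel: E = 186.6, α = 10.8, σ_y = 1490 → σ = 121 MPa, n = 12.3
  titanium alloy: E = 111.7, α = 8.61, σ_y = 973.0 → σ = 57.7 MPa, n = 16.9
The minimum is nickel superalloy at n = 6.32.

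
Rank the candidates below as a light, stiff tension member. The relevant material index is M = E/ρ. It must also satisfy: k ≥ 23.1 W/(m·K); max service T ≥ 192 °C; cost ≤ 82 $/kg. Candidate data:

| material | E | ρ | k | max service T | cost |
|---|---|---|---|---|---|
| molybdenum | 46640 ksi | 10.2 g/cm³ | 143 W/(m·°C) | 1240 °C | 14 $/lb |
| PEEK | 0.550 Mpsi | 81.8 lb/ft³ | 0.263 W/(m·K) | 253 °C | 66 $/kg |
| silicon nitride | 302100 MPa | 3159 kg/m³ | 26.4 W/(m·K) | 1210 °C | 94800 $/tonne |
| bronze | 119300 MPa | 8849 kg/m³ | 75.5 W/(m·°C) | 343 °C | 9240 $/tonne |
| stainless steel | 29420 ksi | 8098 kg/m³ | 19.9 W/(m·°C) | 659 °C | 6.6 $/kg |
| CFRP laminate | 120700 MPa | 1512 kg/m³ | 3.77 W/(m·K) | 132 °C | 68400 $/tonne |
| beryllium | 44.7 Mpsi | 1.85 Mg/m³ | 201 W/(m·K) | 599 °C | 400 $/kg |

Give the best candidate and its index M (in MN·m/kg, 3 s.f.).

molybdenum, M = 31.5 MN·m/kg

Screen on constraints: k ≥ 23.1 W/(m·K); max service T ≥ 192 °C; cost ≤ 82 $/kg. Survivors: molybdenum, bronze.
In SI units:
  molybdenum: E = 321.6 GPa, ρ = 10200 kg/m³
  bronze: E = 119.3 GPa, ρ = 8849 kg/m³
  molybdenum: M = 31.5 MN·m/kg
  bronze: M = 13.5 MN·m/kg
Highest index: molybdenum.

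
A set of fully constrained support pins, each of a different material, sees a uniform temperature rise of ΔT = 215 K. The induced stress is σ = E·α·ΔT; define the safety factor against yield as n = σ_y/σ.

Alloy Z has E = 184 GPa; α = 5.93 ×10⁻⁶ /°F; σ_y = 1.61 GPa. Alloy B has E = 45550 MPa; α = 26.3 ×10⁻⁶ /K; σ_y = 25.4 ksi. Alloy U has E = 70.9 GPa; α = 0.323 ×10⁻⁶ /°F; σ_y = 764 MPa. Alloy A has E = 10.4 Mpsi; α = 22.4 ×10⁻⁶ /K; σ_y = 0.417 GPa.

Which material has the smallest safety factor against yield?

In consistent units (E in GPa, α in ×10⁻⁶/K, σ_y in MPa):
  alloy Z: E = 184.0, α = 10.7, σ_y = 1610 → σ = 422 MPa, n = 3.81
  alloy B: E = 45.55, α = 26.3, σ_y = 175.1 → σ = 258 MPa, n = 0.680
  alloy U: E = 70.90, α = 0.581, σ_y = 764.0 → σ = 8.86 MPa, n = 86.2
  alloy A: E = 71.71, α = 22.4, σ_y = 417.0 → σ = 345 MPa, n = 1.21
The minimum is alloy B at n = 0.680.

alloy B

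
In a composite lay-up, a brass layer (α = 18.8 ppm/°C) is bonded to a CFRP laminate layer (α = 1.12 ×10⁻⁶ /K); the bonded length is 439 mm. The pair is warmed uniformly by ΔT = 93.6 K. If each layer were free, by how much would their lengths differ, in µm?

Δα = |18.8 − 1.12|×10⁻⁶/K = 17.7×10⁻⁶/K.
ΔL_mismatch = Δα·L·ΔT = 17.7×10⁻⁶ × 439.0 mm × 93.6 K = 726 µm.

726 µm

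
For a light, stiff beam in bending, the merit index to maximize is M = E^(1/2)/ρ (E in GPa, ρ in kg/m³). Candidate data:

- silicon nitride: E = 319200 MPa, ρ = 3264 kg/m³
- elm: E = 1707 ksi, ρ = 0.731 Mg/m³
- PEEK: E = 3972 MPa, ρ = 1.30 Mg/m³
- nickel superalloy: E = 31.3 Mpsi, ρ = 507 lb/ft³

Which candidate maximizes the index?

silicon nitride

Normalizing units and computing the index:
  silicon nitride: E = 319.2 GPa, ρ = 3264 kg/m³
  elm: E = 11.77 GPa, ρ = 731.0 kg/m³
  PEEK: E = 3.972 GPa, ρ = 1300 kg/m³
  nickel superalloy: E = 215.8 GPa, ρ = 8121 kg/m³
  silicon nitride: M = 5.47×10⁻³
  elm: M = 4.69×10⁻³
  nickel superalloy: M = 1.81×10⁻³
  PEEK: M = 1.53×10⁻³
Silicon nitride ranks first.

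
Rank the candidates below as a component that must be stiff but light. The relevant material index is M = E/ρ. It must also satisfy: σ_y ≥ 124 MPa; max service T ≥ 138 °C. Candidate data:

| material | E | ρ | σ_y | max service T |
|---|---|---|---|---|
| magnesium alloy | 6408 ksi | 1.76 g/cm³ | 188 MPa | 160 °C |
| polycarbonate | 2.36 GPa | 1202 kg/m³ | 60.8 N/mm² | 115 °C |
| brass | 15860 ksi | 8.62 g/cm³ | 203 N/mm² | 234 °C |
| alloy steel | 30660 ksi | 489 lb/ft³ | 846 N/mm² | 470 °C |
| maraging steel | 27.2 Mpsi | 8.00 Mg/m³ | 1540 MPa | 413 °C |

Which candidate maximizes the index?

Screen on constraints: σ_y ≥ 124 MPa; max service T ≥ 138 °C. Survivors: magnesium alloy, brass, alloy steel, maraging steel.
Convert each candidate to consistent units, then evaluate M:
  magnesium alloy: E = 44.18 GPa, ρ = 1760 kg/m³
  brass: E = 109.4 GPa, ρ = 8620 kg/m³
  alloy steel: E = 211.4 GPa, ρ = 7833 kg/m³
  maraging steel: E = 187.5 GPa, ρ = 8000 kg/m³
  alloy steel: M = 27.0 MN·m/kg
  magnesium alloy: M = 25.1 MN·m/kg
  maraging steel: M = 23.4 MN·m/kg
  brass: M = 12.7 MN·m/kg
The maximum is for alloy steel.

alloy steel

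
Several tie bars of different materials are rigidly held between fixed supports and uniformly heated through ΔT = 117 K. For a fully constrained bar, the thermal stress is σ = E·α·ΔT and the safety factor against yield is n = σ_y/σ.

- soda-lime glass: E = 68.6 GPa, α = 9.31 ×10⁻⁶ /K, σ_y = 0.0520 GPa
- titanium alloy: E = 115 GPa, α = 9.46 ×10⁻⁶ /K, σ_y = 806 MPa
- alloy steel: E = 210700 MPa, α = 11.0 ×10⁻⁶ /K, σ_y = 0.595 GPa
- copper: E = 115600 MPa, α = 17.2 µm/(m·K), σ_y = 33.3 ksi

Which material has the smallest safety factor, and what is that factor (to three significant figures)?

Converting E to GPa, α to ×10⁻⁶/K, σ_y to MPa, then σ and n for each:
  soda-lime glass: E = 68.60, α = 9.31, σ_y = 52.00 → σ = 74.7 MPa, n = 0.696
  titanium alloy: E = 115.0, α = 9.46, σ_y = 806.0 → σ = 127 MPa, n = 6.33
  alloy steel: E = 210.7, α = 11.0, σ_y = 595.0 → σ = 271 MPa, n = 2.19
  copper: E = 115.6, α = 17.2, σ_y = 229.6 → σ = 233 MPa, n = 0.987
Smallest n: soda-lime glass with n = 0.696.

soda-lime glass, n = 0.696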